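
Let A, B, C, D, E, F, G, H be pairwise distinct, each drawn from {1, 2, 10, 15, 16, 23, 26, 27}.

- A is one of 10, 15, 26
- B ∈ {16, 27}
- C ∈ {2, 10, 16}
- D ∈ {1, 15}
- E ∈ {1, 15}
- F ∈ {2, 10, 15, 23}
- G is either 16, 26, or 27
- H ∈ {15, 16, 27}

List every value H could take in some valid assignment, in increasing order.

16, 27

The 8 variables draw from only 8 values {1, 2, 10, 15, 16, 23, 26, 27}, so each is used; only F can be 23, hence F = 23.
Among the 7 still-open variables, 2 fits only C (and all 7 values in {1, 2, 10, 15, 16, 26, 27} must be used), so C = 2.
Among the 6 still-open variables, 10 fits only A (and all 6 values in {1, 10, 15, 16, 26, 27} must be used), so A = 10.
The 5 still-open variables together cover exactly {1, 15, 16, 26, 27} — 5 values for 5 variables — and 26 appears only in G's list, so G = 26.
The 2 variables D and E are confined to {1, 15}, which locks those values in; drop them from H.
No further eliminations apply; H can still be any of 16, 27.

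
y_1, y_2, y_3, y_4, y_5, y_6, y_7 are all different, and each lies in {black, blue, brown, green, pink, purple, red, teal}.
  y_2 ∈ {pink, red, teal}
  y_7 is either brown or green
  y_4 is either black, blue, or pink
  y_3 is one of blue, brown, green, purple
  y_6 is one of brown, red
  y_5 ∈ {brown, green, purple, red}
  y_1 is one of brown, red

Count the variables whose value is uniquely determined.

3

The 2 variables y_1 and y_6 are confined to {brown, red}, which locks those values in; drop them from y_2, y_3, y_5, y_7.
That leaves y_7 = green. Eliminate green elsewhere: y_3, y_5.
y_5 has just one choice, so y_5 = purple. Eliminate purple elsewhere: y_3.
That leaves y_3 = blue. So y_4 can't be blue.
Determined: y_3=blue, y_5=purple, y_7=green. The other variables each still have more than one consistent value. That makes 3.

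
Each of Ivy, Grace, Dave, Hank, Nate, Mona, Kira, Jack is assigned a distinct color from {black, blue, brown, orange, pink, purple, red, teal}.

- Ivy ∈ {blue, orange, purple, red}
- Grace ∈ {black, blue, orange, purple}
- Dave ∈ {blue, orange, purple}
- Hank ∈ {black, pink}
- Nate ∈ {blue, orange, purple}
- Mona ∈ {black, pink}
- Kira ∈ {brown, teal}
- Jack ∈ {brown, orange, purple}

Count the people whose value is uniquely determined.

Among the 8 variables, red fits only Ivy (and all 8 values in {black, blue, brown, orange, pink, purple, red, teal} must be used), so Ivy = red.
The 7 still-open variables together cover exactly {black, blue, brown, orange, pink, purple, teal} — 7 values for 7 variables — and teal appears only in Kira's list, so Kira = teal.
The 6 still-open variables draw from only 6 values {black, blue, brown, orange, pink, purple}, so each is used; only Jack can be brown, hence Jack = brown.
The 2 variables Hank and Mona are confined to {black, pink}, which locks those values in; drop them from Grace.
Determined: Ivy=red, Kira=teal, Jack=brown. The other people each still have more than one consistent value. That makes 3.

3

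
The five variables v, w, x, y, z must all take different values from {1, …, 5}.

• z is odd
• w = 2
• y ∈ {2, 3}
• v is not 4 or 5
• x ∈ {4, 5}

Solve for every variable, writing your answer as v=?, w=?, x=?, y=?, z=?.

v=1, w=2, x=4, y=3, z=5

w has just one choice, so w = 2. Strike 2 from v, y.
y has just one choice, so y = 3. So v, z can't be 3.
v must be 1 (only option left). Remove 1 from z.
z's domain is down to {5}, so z = 5. Eliminate 5 elsewhere: x.
That leaves x = 4.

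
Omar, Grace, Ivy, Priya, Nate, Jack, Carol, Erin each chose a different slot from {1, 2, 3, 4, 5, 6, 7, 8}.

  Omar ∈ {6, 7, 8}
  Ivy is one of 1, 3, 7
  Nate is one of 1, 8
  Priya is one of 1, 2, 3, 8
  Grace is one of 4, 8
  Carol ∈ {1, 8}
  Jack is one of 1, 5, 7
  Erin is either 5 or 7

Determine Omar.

Among the 8 variables, 2 fits only Priya (and all 8 values in {1, 2, 3, 4, 5, 6, 7, 8} must be used), so Priya = 2.
The 7 still-open variables draw from only 7 values {1, 3, 4, 5, 6, 7, 8}, so each is used; only Ivy can be 3, hence Ivy = 3.
The 6 still-open variables draw from only 6 values {1, 4, 5, 6, 7, 8}, so each is used; only Grace can be 4, hence Grace = 4.
The 5 still-open variables together cover exactly {1, 5, 6, 7, 8} — 5 values for 5 variables — and 6 appears only in Omar's list, so Omar = 6.

6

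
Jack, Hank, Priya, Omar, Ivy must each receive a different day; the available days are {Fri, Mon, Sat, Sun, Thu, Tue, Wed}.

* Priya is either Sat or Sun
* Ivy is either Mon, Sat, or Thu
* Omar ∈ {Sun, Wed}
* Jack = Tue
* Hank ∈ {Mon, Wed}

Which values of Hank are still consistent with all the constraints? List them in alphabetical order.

Mon, Wed

Jack's domain is down to {Tue}, so Jack = Tue.
No further eliminations apply; Hank can still be any of Mon, Wed.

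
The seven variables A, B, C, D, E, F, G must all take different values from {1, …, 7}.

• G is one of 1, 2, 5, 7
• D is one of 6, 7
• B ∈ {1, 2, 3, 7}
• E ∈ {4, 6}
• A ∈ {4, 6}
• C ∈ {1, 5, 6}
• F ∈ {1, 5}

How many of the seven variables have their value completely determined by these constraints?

3

The 7 variables draw from only 7 values {1, 2, 3, 4, 5, 6, 7}, so each is used; only B can be 3, hence B = 3.
The 6 still-open variables together cover exactly {1, 2, 4, 5, 6, 7} — 6 values for 6 variables — and 2 appears only in G's list, so G = 2.
Among the 5 still-open variables, 7 fits only D (and all 5 values in {1, 4, 5, 6, 7} must be used), so D = 7.
The 2 variables A and E are confined to {4, 6}, which locks those values in; drop them from C.
Determined: B=3, D=7, G=2. The other variables each still have more than one consistent value. That makes 3.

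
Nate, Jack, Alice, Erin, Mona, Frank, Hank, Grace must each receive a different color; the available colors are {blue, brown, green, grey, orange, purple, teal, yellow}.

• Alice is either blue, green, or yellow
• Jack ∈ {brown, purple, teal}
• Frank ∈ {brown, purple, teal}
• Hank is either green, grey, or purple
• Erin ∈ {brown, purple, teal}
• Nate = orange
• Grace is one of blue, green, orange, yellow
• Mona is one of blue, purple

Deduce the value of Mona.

blue

Nate has just one choice, so Nate = orange. Strike orange from Grace.
The 7 still-open variables draw from only 7 values {blue, brown, green, grey, purple, teal, yellow}, so each is used; only Hank can be grey, hence Hank = grey.
Jack, Erin, Frank share exactly the 3 values {brown, purple, teal}; by pigeonhole those values go to them, so strike brown, purple, teal from Mona.
So Mona = blue.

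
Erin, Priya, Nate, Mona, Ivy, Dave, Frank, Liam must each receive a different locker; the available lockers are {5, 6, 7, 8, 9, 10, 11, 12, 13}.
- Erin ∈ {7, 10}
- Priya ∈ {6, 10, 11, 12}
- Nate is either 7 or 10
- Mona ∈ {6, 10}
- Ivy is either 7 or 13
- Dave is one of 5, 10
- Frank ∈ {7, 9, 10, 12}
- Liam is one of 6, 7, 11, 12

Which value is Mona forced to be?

The 8 variables together cover exactly {5, 6, 7, 9, 10, 11, 12, 13} — 8 values for 8 variables — and 5 appears only in Dave's list, so Dave = 5.
Among the 7 still-open variables, 9 fits only Frank (and all 7 values in {6, 7, 9, 10, 11, 12, 13} must be used), so Frank = 9.
Among the 6 still-open variables, 13 fits only Ivy (and all 6 values in {6, 7, 10, 11, 12, 13} must be used), so Ivy = 13.
The 2 variables Erin and Nate are confined to {7, 10}, which locks those values in; drop them from Priya, Mona, Liam.
So Mona = 6.

6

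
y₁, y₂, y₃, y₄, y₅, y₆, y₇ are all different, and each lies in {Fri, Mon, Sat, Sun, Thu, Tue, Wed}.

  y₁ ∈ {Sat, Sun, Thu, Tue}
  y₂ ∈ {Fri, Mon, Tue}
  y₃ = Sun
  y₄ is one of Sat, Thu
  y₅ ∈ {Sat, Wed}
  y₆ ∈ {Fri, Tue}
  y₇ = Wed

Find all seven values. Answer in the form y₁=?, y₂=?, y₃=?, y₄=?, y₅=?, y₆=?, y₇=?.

y₃'s domain is down to {Sun}, so y₃ = Sun. So y₁ can't be Sun.
y₇ must be Wed (only option left). Remove Wed from y₅.
y₅ must be Sat (only option left). Remove Sat from y₁, y₄.
That leaves y₄ = Thu. Strike Thu from y₁.
That leaves y₁ = Tue. Strike Tue from y₂, y₆.
y₆ must be Fri (only option left). Strike Fri from y₂.
y₂'s domain is down to {Mon}, so y₂ = Mon.

y₁=Tue, y₂=Mon, y₃=Sun, y₄=Thu, y₅=Sat, y₆=Fri, y₇=Wed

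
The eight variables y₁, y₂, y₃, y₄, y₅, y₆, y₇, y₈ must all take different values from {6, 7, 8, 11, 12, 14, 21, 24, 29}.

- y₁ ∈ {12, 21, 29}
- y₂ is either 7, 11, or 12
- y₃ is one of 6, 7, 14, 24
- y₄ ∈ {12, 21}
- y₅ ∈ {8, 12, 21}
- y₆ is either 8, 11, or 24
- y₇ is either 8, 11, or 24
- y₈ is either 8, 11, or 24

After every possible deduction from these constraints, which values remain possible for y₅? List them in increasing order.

The 3 variables y₆, y₇, y₈ are confined to {8, 11, 24}, which locks those values in; drop them from y₂, y₃, y₅.
y₄ and y₅ between them cover only {12, 21} — a naked pair. Remove those values from y₁, y₂.
y₁ has just one choice, so y₁ = 29.
y₂'s domain is down to {7}, so y₂ = 7. Eliminate 7 elsewhere: y₃.
No further eliminations apply; y₅ can still be any of 12, 21.

12, 21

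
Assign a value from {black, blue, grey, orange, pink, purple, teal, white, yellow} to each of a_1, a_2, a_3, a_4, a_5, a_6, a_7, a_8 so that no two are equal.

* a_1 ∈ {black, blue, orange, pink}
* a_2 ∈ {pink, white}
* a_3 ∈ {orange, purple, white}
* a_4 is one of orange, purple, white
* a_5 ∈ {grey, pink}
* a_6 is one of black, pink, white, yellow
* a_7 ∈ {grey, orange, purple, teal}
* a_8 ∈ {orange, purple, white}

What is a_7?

a_3, a_4, a_8 share exactly the 3 values {orange, purple, white}; by pigeonhole those values go to them, so strike orange, purple, white from a_1, a_2, a_6, a_7.
a_2 has just one choice, so a_2 = pink. Eliminate pink elsewhere: a_1, a_5, a_6.
That leaves a_5 = grey. Strike grey from a_7.
So a_7 = teal.

teal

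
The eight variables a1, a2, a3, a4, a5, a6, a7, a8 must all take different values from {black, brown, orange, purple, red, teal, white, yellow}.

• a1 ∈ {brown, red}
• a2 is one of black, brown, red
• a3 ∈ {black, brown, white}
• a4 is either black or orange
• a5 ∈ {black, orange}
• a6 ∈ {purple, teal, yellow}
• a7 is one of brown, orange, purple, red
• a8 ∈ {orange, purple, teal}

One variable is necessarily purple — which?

The 8 variables draw from only 8 values {black, brown, orange, purple, red, teal, white, yellow}, so each is used; only a3 can be white, hence a3 = white.
The 7 still-open variables together cover exactly {black, brown, orange, purple, red, teal, yellow} — 7 values for 7 variables — and yellow appears only in a6's list, so a6 = yellow.
The 6 still-open variables draw from only 6 values {black, brown, orange, purple, red, teal}, so each is used; only a8 can be teal, hence a8 = teal.
The 5 still-open variables draw from only 5 values {black, brown, orange, purple, red}, so each is used; only a7 can be purple, hence a7 = purple.

a7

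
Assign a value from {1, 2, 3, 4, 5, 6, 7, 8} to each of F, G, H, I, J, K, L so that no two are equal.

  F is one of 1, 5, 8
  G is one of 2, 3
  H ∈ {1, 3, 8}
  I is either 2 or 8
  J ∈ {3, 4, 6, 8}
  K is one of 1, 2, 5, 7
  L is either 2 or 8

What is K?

7

I and L share exactly the 2 values {2, 8}; by pigeonhole those values go to them, so strike 2, 8 from F, G, H, J, K.
G must be 3 (only option left). Strike 3 from H, J.
That leaves H = 1. Remove 1 from F, K.
F's domain is down to {5}, so F = 5. Strike 5 from K.
So K = 7.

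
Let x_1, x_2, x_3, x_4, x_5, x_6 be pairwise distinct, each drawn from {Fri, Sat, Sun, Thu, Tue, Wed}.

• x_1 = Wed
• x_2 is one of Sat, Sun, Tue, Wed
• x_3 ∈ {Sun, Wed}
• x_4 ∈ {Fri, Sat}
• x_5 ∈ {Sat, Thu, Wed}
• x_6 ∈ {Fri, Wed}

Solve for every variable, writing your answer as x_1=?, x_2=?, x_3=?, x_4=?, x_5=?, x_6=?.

x_1 has just one choice, so x_1 = Wed. Strike Wed from x_2, x_3, x_5, x_6.
x_3's domain is down to {Sun}, so x_3 = Sun. Strike Sun from x_2.
That leaves x_6 = Fri. So x_4 can't be Fri.
x_4's domain is down to {Sat}, so x_4 = Sat. Remove Sat from x_2, x_5.
x_5 has just one choice, so x_5 = Thu.
x_2's domain is down to {Tue}, so x_2 = Tue.

x_1=Wed, x_2=Tue, x_3=Sun, x_4=Sat, x_5=Thu, x_6=Fri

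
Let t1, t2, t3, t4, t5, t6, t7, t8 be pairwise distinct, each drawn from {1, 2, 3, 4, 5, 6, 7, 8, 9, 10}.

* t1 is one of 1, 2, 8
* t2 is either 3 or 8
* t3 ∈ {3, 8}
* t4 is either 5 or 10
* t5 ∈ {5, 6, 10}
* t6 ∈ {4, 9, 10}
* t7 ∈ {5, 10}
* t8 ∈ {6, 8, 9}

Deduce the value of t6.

t2 and t3 between them cover only {3, 8} — a naked pair. Remove those values from t1, t8.
The 2 variables t4 and t7 are confined to {5, 10}, which locks those values in; drop them from t5, t6.
t5 has just one choice, so t5 = 6. Strike 6 from t8.
t8 has just one choice, so t8 = 9. So t6 can't be 9.
So t6 = 4.

4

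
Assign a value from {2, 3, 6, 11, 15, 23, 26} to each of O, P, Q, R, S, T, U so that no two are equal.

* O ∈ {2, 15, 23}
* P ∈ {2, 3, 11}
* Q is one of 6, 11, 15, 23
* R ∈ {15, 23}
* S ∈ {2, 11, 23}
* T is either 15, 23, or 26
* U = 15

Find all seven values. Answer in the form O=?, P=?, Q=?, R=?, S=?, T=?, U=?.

O=2, P=3, Q=6, R=23, S=11, T=26, U=15

U must be 15 (only option left). Eliminate 15 elsewhere: O, Q, R, T.
That leaves R = 23. Strike 23 from O, Q, S, T.
T has just one choice, so T = 26.
O has just one choice, so O = 2. Strike 2 from P, S.
S has just one choice, so S = 11. So P, Q can't be 11.
P must be 3 (only option left).
That leaves Q = 6.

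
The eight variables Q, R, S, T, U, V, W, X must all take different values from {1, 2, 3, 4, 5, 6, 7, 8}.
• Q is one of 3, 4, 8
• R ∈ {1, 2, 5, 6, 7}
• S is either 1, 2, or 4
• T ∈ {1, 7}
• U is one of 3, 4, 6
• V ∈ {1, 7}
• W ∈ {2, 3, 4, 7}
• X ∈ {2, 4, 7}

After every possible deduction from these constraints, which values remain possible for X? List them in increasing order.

2, 4

The 8 variables draw from only 8 values {1, 2, 3, 4, 5, 6, 7, 8}, so each is used; only R can be 5, hence R = 5.
The 7 still-open variables draw from only 7 values {1, 2, 3, 4, 6, 7, 8}, so each is used; only U can be 6, hence U = 6.
Among the 6 still-open variables, 8 fits only Q (and all 6 values in {1, 2, 3, 4, 7, 8} must be used), so Q = 8.
Among the 5 still-open variables, 3 fits only W (and all 5 values in {1, 2, 3, 4, 7} must be used), so W = 3.
The 2 variables T and V are confined to {1, 7}, which locks those values in; drop them from S, X.
No further eliminations apply; X can still be any of 2, 4.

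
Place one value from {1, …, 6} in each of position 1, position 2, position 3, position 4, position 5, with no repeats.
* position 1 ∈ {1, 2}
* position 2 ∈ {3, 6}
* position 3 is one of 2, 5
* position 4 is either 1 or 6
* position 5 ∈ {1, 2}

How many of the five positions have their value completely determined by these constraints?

3

Among the 5 variables, 3 fits only position 2 (and all 5 values in {1, 2, 3, 5, 6} must be used), so position 2 = 3.
Among the 4 still-open variables, 5 fits only position 3 (and all 4 values in {1, 2, 5, 6} must be used), so position 3 = 5.
The 3 still-open variables draw from only 3 values {1, 2, 6}, so each is used; only position 4 can be 6, hence position 4 = 6.
Determined: position 2=3, position 3=5, position 4=6. The other positions each still have more than one consistent value. That makes 3.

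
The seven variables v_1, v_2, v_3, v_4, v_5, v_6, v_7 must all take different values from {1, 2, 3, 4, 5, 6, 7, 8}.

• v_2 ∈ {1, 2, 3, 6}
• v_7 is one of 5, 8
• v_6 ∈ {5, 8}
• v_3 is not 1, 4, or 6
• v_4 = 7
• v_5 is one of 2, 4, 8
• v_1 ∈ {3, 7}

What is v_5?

v_4's domain is down to {7}, so v_4 = 7. Strike 7 from v_1, v_3.
That leaves v_1 = 3. Remove 3 from v_2, v_3.
The 2 variables v_6 and v_7 are confined to {5, 8}, which locks those values in; drop them from v_3, v_5.
v_3 must be 2 (only option left). Strike 2 from v_2, v_5.
So v_5 = 4.

4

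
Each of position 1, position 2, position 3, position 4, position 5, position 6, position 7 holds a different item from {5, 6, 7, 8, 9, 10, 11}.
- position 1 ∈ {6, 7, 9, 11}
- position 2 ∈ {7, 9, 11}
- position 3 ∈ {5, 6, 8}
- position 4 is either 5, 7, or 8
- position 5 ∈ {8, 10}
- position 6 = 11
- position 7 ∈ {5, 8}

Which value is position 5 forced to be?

10

position 6 must be 11 (only option left). So position 1, position 2 can't be 11.
Among the 6 still-open variables, 10 fits only position 5 (and all 6 values in {5, 6, 7, 8, 9, 10} must be used), so position 5 = 10.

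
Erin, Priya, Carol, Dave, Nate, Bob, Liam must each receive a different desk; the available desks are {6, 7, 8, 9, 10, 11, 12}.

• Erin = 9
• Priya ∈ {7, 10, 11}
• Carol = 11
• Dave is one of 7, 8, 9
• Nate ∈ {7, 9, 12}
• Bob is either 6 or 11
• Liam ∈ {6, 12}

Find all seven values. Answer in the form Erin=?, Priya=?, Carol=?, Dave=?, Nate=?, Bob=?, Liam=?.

Erin's domain is down to {9}, so Erin = 9. So Dave, Nate can't be 9.
Carol has just one choice, so Carol = 11. Eliminate 11 elsewhere: Priya, Bob.
Bob's domain is down to {6}, so Bob = 6. Eliminate 6 elsewhere: Liam.
Liam has just one choice, so Liam = 12. Strike 12 from Nate.
Nate has just one choice, so Nate = 7. Remove 7 from Priya, Dave.
Priya must be 10 (only option left).
Dave must be 8 (only option left).

Erin=9, Priya=10, Carol=11, Dave=8, Nate=7, Bob=6, Liam=12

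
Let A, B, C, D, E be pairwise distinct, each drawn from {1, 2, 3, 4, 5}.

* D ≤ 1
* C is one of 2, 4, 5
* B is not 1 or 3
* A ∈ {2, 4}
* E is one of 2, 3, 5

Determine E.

3

D must be 1 (only option left).
The 4 still-open variables draw from only 4 values {2, 3, 4, 5}, so each is used; only E can be 3, hence E = 3.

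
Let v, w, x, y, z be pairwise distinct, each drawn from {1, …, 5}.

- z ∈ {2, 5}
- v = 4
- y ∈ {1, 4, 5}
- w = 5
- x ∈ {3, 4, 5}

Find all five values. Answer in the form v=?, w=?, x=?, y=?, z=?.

v must be 4 (only option left). Eliminate 4 elsewhere: x, y.
That leaves w = 5. Remove 5 from x, y, z.
x must be 3 (only option left).
That leaves y = 1.
z's domain is down to {2}, so z = 2.

v=4, w=5, x=3, y=1, z=2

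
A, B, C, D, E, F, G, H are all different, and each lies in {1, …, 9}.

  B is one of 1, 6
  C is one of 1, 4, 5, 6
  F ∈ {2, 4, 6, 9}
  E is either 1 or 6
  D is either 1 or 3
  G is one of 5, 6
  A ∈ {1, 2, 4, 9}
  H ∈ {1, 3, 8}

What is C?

4

The 8 variables draw from only 8 values {1, 2, 3, 4, 5, 6, 8, 9}, so each is used; only H can be 8, hence H = 8.
The 7 still-open variables together cover exactly {1, 2, 3, 4, 5, 6, 9} — 7 values for 7 variables — and 3 appears only in D's list, so D = 3.
B and E between them cover only {1, 6} — a naked pair. Remove those values from A, C, F, G.
G has just one choice, so G = 5. So C can't be 5.
So C = 4.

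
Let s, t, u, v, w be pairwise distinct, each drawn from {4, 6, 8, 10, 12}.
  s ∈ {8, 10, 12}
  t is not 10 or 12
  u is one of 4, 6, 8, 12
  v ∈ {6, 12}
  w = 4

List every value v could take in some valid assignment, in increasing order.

6, 12

w must be 4 (only option left). So t, u can't be 4.
The 4 still-open variables together cover exactly {6, 8, 10, 12} — 4 values for 4 variables — and 10 appears only in s's list, so s = 10.
No further eliminations apply; v can still be any of 6, 12.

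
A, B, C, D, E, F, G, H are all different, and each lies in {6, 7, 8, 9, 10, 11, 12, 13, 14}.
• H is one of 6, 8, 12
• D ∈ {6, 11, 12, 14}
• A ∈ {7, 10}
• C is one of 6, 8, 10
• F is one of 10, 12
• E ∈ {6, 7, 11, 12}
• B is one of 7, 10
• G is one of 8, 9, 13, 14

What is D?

A and B share exactly the 2 values {7, 10}; by pigeonhole those values go to them, so strike 7, 10 from C, E, F.
F must be 12 (only option left). So D, E, H can't be 12.
C and H share exactly the 2 values {6, 8}; by pigeonhole those values go to them, so strike 6, 8 from D, E, G.
E's domain is down to {11}, so E = 11. Remove 11 from D.
So D = 14.

14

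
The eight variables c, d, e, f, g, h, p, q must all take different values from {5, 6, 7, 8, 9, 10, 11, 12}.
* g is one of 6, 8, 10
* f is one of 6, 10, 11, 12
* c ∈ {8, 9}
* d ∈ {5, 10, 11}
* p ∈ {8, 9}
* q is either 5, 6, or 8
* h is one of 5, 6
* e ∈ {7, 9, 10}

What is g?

10

The 8 variables together cover exactly {5, 6, 7, 8, 9, 10, 11, 12} — 8 values for 8 variables — and 7 appears only in e's list, so e = 7.
The 7 still-open variables draw from only 7 values {5, 6, 8, 9, 10, 11, 12}, so each is used; only f can be 12, hence f = 12.
The 6 still-open variables together cover exactly {5, 6, 8, 9, 10, 11} — 6 values for 6 variables — and 11 appears only in d's list, so d = 11.
The 5 still-open variables together cover exactly {5, 6, 8, 9, 10} — 5 values for 5 variables — and 10 appears only in g's list, so g = 10.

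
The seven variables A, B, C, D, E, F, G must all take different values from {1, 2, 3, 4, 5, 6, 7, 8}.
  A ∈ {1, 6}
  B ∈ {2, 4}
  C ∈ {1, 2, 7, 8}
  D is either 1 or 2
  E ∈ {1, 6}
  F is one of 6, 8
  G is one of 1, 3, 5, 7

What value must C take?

A and E between them cover only {1, 6} — a naked pair. Remove those values from C, D, F, G.
That leaves D = 2. Eliminate 2 elsewhere: B, C.
F must be 8 (only option left). Strike 8 from C.
So C = 7.

7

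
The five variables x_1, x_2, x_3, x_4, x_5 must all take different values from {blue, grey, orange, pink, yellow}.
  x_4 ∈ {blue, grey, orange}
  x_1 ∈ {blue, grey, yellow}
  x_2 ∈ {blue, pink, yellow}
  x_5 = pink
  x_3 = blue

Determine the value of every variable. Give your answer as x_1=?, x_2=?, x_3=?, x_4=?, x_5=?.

x_1=grey, x_2=yellow, x_3=blue, x_4=orange, x_5=pink

x_3's domain is down to {blue}, so x_3 = blue. Strike blue from x_1, x_2, x_4.
That leaves x_5 = pink. Remove pink from x_2.
x_2 must be yellow (only option left). Strike yellow from x_1.
x_1 has just one choice, so x_1 = grey. Eliminate grey elsewhere: x_4.
x_4 has just one choice, so x_4 = orange.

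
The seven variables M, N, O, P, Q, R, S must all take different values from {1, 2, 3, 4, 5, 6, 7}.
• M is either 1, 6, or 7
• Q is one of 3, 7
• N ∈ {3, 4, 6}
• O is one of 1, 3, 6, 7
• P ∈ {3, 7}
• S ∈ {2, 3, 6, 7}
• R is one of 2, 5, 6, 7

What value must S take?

2

The 7 variables draw from only 7 values {1, 2, 3, 4, 5, 6, 7}, so each is used; only N can be 4, hence N = 4.
Among the 6 still-open variables, 5 fits only R (and all 6 values in {1, 2, 3, 5, 6, 7} must be used), so R = 5.
Among the 5 still-open variables, 2 fits only S (and all 5 values in {1, 2, 3, 6, 7} must be used), so S = 2.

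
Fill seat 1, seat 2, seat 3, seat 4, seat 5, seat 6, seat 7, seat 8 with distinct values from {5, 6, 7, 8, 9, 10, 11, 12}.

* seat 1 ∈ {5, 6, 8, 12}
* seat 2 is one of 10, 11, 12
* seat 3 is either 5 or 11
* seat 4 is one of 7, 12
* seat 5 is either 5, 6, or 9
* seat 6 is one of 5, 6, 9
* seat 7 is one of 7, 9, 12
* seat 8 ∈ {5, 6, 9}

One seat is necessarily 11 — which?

seat 3

Among the 8 variables, 8 fits only seat 1 (and all 8 values in {5, 6, 7, 8, 9, 10, 11, 12} must be used), so seat 1 = 8.
The 7 still-open variables draw from only 7 values {5, 6, 7, 9, 10, 11, 12}, so each is used; only seat 2 can be 10, hence seat 2 = 10.
The 6 still-open variables together cover exactly {5, 6, 7, 9, 11, 12} — 6 values for 6 variables — and 11 appears only in seat 3's list, so seat 3 = 11.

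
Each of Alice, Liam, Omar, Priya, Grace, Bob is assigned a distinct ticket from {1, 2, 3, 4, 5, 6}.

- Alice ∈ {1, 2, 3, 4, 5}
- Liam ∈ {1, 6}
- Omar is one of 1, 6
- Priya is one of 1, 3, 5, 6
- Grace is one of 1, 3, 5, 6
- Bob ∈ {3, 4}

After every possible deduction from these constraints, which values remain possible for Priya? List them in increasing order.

The 6 variables draw from only 6 values {1, 2, 3, 4, 5, 6}, so each is used; only Alice can be 2, hence Alice = 2.
The 5 still-open variables together cover exactly {1, 3, 4, 5, 6} — 5 values for 5 variables — and 4 appears only in Bob's list, so Bob = 4.
Liam and Omar share exactly the 2 values {1, 6}; by pigeonhole those values go to them, so strike 1, 6 from Priya, Grace.
No further eliminations apply; Priya can still be any of 3, 5.

3, 5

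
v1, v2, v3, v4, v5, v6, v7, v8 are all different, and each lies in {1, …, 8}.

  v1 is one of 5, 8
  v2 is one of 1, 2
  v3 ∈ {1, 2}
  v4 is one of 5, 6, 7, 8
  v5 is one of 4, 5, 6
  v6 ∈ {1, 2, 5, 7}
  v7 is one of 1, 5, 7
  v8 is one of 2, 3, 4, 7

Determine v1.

The 8 variables together cover exactly {1, 2, 3, 4, 5, 6, 7, 8} — 8 values for 8 variables — and 3 appears only in v8's list, so v8 = 3.
The 7 still-open variables together cover exactly {1, 2, 4, 5, 6, 7, 8} — 7 values for 7 variables — and 4 appears only in v5's list, so v5 = 4.
Among the 6 still-open variables, 6 fits only v4 (and all 6 values in {1, 2, 5, 6, 7, 8} must be used), so v4 = 6.
The 5 still-open variables together cover exactly {1, 2, 5, 7, 8} — 5 values for 5 variables — and 8 appears only in v1's list, so v1 = 8.

8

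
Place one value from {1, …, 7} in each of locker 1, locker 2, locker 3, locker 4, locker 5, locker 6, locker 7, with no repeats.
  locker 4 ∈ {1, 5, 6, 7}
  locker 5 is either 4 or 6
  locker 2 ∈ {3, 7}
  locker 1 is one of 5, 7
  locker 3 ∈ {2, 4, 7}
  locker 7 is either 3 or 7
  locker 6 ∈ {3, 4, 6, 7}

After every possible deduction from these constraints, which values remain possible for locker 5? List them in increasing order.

4, 6

Among the 7 variables, 1 fits only locker 4 (and all 7 values in {1, 2, 3, 4, 5, 6, 7} must be used), so locker 4 = 1.
The 6 still-open variables together cover exactly {2, 3, 4, 5, 6, 7} — 6 values for 6 variables — and 2 appears only in locker 3's list, so locker 3 = 2.
Among the 5 still-open variables, 5 fits only locker 1 (and all 5 values in {3, 4, 5, 6, 7} must be used), so locker 1 = 5.
The 2 variables locker 2 and locker 7 are confined to {3, 7}, which locks those values in; drop them from locker 6.
No further eliminations apply; locker 5 can still be any of 4, 6.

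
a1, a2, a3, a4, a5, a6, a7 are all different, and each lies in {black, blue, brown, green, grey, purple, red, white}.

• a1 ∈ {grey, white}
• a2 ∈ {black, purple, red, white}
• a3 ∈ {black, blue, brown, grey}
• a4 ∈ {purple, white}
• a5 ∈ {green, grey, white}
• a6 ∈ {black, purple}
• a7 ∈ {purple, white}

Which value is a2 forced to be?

a4 and a7 between them cover only {purple, white} — a naked pair. Remove those values from a1, a2, a5, a6.
That leaves a1 = grey. Strike grey from a3, a5.
a5 has just one choice, so a5 = green.
a6 must be black (only option left). Strike black from a2, a3.
So a2 = red.

red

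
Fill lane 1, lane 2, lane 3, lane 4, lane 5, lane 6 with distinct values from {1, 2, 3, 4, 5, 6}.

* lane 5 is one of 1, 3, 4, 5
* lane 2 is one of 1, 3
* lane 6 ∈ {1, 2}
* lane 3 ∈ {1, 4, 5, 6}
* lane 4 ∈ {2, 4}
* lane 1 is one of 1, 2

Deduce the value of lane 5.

5

Among the 6 variables, 6 fits only lane 3 (and all 6 values in {1, 2, 3, 4, 5, 6} must be used), so lane 3 = 6.
The 5 still-open variables draw from only 5 values {1, 2, 3, 4, 5}, so each is used; only lane 5 can be 5, hence lane 5 = 5.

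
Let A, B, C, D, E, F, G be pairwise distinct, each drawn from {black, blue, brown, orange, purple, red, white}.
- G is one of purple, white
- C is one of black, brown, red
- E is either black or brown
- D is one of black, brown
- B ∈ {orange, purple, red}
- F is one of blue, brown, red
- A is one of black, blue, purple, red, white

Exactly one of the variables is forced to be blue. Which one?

The 7 variables draw from only 7 values {black, blue, brown, orange, purple, red, white}, so each is used; only B can be orange, hence B = orange.
The 2 variables D and E are confined to {black, brown}, which locks those values in; drop them from A, C, F.
That leaves C = red. So A, F can't be red.
So blue goes to F.

F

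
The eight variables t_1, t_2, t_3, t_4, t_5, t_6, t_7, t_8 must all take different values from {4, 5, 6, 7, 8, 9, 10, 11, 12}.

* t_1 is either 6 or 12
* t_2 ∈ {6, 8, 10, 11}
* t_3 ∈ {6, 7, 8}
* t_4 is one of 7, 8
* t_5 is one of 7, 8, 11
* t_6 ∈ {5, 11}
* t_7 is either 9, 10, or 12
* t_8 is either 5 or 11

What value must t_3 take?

6

The 8 variables together cover exactly {5, 6, 7, 8, 9, 10, 11, 12} — 8 values for 8 variables — and 9 appears only in t_7's list, so t_7 = 9.
Among the 7 still-open variables, 10 fits only t_2 (and all 7 values in {5, 6, 7, 8, 10, 11, 12} must be used), so t_2 = 10.
The 6 still-open variables together cover exactly {5, 6, 7, 8, 11, 12} — 6 values for 6 variables — and 12 appears only in t_1's list, so t_1 = 12.
The 5 still-open variables together cover exactly {5, 6, 7, 8, 11} — 5 values for 5 variables — and 6 appears only in t_3's list, so t_3 = 6.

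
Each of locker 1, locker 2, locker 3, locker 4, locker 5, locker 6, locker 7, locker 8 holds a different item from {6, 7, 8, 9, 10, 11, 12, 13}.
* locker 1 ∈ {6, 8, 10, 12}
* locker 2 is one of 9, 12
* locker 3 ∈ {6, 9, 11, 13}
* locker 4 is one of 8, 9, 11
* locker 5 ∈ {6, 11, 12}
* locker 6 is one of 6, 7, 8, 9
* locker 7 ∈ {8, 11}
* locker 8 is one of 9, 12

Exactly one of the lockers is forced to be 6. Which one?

locker 5

The 8 variables draw from only 8 values {6, 7, 8, 9, 10, 11, 12, 13}, so each is used; only locker 6 can be 7, hence locker 6 = 7.
The 7 still-open variables draw from only 7 values {6, 8, 9, 10, 11, 12, 13}, so each is used; only locker 1 can be 10, hence locker 1 = 10.
The 6 still-open variables together cover exactly {6, 8, 9, 11, 12, 13} — 6 values for 6 variables — and 13 appears only in locker 3's list, so locker 3 = 13.
Among the 5 still-open variables, 6 fits only locker 5 (and all 5 values in {6, 8, 9, 11, 12} must be used), so locker 5 = 6.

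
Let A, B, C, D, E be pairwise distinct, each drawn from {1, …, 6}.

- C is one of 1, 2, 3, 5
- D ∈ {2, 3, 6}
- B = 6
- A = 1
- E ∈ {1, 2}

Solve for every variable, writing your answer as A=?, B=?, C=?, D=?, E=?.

A's domain is down to {1}, so A = 1. Remove 1 from C, E.
B must be 6 (only option left). Strike 6 from D.
That leaves E = 2. Remove 2 from C, D.
D has just one choice, so D = 3. So C can't be 3.
C has just one choice, so C = 5.

A=1, B=6, C=5, D=3, E=2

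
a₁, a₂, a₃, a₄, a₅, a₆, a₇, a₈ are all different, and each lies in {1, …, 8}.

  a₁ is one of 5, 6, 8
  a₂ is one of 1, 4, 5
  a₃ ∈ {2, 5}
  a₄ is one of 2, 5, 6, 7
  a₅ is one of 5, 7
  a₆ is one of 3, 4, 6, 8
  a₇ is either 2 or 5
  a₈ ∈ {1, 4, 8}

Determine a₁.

8

The 8 variables draw from only 8 values {1, 2, 3, 4, 5, 6, 7, 8}, so each is used; only a₆ can be 3, hence a₆ = 3.
a₃ and a₇ share exactly the 2 values {2, 5}; by pigeonhole those values go to them, so strike 2, 5 from a₁, a₂, a₄, a₅.
a₅ must be 7 (only option left). So a₄ can't be 7.
a₄'s domain is down to {6}, so a₄ = 6. Strike 6 from a₁.
So a₁ = 8.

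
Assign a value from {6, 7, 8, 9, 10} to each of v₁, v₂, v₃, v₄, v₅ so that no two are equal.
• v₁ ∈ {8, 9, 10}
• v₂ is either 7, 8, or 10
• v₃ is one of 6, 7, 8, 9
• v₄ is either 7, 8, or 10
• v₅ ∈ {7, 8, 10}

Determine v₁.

The 5 variables draw from only 5 values {6, 7, 8, 9, 10}, so each is used; only v₃ can be 6, hence v₃ = 6.
The 4 still-open variables together cover exactly {7, 8, 9, 10} — 4 values for 4 variables — and 9 appears only in v₁'s list, so v₁ = 9.

9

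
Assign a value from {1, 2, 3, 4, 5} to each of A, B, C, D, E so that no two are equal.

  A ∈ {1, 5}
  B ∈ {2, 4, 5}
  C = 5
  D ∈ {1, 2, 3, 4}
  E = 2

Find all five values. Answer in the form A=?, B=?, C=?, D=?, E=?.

C's domain is down to {5}, so C = 5. Remove 5 from A, B.
E's domain is down to {2}, so E = 2. Eliminate 2 elsewhere: B, D.
A must be 1 (only option left). Remove 1 from D.
B's domain is down to {4}, so B = 4. Remove 4 from D.
D's domain is down to {3}, so D = 3.

A=1, B=4, C=5, D=3, E=2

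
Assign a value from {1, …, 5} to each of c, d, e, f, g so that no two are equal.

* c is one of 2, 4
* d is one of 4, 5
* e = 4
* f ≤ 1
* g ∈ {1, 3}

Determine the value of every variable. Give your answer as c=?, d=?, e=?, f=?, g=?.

e must be 4 (only option left). So c, d can't be 4.
f has just one choice, so f = 1. So g can't be 1.
That leaves g = 3.
c has just one choice, so c = 2.
d's domain is down to {5}, so d = 5.

c=2, d=5, e=4, f=1, g=3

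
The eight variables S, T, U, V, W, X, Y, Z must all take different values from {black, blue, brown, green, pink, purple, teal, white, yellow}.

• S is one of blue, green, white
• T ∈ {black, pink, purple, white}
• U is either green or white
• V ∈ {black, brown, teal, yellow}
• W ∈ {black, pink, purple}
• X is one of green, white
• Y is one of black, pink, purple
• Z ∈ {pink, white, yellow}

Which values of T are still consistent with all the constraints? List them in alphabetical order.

black, pink, purple

U and X share exactly the 2 values {green, white}; by pigeonhole those values go to them, so strike green, white from S, T, Z.
S's domain is down to {blue}, so S = blue.
T, W, Y share exactly the 3 values {black, pink, purple}; by pigeonhole those values go to them, so strike black, pink, purple from V, Z.
Z's domain is down to {yellow}, so Z = yellow. Remove yellow from V.
No further eliminations apply; T can still be any of black, pink, purple.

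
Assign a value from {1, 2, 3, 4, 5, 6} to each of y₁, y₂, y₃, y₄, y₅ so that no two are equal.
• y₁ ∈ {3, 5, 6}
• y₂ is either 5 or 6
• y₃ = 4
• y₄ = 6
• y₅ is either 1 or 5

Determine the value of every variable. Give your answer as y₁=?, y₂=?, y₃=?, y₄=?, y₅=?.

y₁=3, y₂=5, y₃=4, y₄=6, y₅=1

y₃ has just one choice, so y₃ = 4.
That leaves y₄ = 6. So y₁, y₂ can't be 6.
y₂ has just one choice, so y₂ = 5. Remove 5 from y₁, y₅.
y₅ must be 1 (only option left).
y₁ must be 3 (only option left).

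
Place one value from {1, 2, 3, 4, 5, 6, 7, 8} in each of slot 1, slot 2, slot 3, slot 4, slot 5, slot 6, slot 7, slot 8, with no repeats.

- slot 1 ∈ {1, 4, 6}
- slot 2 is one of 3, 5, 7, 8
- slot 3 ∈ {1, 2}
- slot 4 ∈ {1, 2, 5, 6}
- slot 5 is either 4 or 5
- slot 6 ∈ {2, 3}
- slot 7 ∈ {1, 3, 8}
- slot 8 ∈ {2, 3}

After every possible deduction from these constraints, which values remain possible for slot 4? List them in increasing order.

The 8 variables draw from only 8 values {1, 2, 3, 4, 5, 6, 7, 8}, so each is used; only slot 2 can be 7, hence slot 2 = 7.
The 7 still-open variables draw from only 7 values {1, 2, 3, 4, 5, 6, 8}, so each is used; only slot 7 can be 8, hence slot 7 = 8.
slot 6 and slot 8 between them cover only {2, 3} — a naked pair. Remove those values from slot 3, slot 4.
slot 3's domain is down to {1}, so slot 3 = 1. Remove 1 from slot 1, slot 4.
No further eliminations apply; slot 4 can still be any of 5, 6.

5, 6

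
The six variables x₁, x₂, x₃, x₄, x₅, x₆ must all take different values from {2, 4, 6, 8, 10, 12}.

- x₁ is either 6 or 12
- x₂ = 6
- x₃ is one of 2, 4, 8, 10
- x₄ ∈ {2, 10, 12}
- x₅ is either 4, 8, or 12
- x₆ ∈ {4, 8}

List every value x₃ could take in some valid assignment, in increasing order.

2, 10

x₂ has just one choice, so x₂ = 6. Strike 6 from x₁.
x₁ has just one choice, so x₁ = 12. Strike 12 from x₄, x₅.
The 2 variables x₅ and x₆ are confined to {4, 8}, which locks those values in; drop them from x₃.
No further eliminations apply; x₃ can still be any of 2, 10.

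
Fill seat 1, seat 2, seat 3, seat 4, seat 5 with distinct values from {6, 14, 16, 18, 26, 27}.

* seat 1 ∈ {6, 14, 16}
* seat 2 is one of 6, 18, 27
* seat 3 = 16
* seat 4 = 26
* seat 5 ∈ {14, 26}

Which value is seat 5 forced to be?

14

seat 3 must be 16 (only option left). Strike 16 from seat 1.
That leaves seat 4 = 26. So seat 5 can't be 26.
So seat 5 = 14.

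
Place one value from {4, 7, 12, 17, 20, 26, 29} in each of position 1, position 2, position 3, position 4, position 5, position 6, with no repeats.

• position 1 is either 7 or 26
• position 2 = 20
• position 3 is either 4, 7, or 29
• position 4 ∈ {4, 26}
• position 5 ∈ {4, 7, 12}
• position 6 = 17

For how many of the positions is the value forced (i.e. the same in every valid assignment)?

position 2's domain is down to {20}, so position 2 = 20.
position 6 must be 17 (only option left).
Determined: position 2=20, position 6=17. The other positions each still have more than one consistent value. That makes 2.

2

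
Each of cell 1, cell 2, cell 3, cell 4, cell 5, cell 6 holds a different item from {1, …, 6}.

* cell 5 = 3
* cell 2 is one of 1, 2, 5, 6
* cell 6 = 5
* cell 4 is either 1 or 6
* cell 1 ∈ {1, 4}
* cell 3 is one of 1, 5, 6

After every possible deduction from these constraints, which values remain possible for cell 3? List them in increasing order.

1, 6

cell 5's domain is down to {3}, so cell 5 = 3.
cell 6 must be 5 (only option left). Strike 5 from cell 2, cell 3.
Among the 4 still-open variables, 2 fits only cell 2 (and all 4 values in {1, 2, 4, 6} must be used), so cell 2 = 2.
The 3 still-open variables draw from only 3 values {1, 4, 6}, so each is used; only cell 1 can be 4, hence cell 1 = 4.
No further eliminations apply; cell 3 can still be any of 1, 6.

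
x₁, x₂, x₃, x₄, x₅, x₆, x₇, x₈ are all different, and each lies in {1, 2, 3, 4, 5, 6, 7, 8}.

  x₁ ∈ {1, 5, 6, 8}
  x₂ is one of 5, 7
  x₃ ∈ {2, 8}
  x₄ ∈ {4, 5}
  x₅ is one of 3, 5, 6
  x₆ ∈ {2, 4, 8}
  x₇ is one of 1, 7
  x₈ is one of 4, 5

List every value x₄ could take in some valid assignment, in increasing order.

Among the 8 variables, 3 fits only x₅ (and all 8 values in {1, 2, 3, 4, 5, 6, 7, 8} must be used), so x₅ = 3.
The 7 still-open variables together cover exactly {1, 2, 4, 5, 6, 7, 8} — 7 values for 7 variables — and 6 appears only in x₁'s list, so x₁ = 6.
Among the 6 still-open variables, 1 fits only x₇ (and all 6 values in {1, 2, 4, 5, 7, 8} must be used), so x₇ = 1.
The 5 still-open variables draw from only 5 values {2, 4, 5, 7, 8}, so each is used; only x₂ can be 7, hence x₂ = 7.
The 2 variables x₄ and x₈ are confined to {4, 5}, which locks those values in; drop them from x₆.
No further eliminations apply; x₄ can still be any of 4, 5.

4, 5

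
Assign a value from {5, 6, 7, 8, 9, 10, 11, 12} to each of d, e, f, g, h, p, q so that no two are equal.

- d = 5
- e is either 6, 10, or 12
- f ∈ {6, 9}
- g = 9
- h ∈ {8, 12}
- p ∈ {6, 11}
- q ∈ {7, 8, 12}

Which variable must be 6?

d's domain is down to {5}, so d = 5.
g has just one choice, so g = 9. Strike 9 from f.
So 6 goes to f.

f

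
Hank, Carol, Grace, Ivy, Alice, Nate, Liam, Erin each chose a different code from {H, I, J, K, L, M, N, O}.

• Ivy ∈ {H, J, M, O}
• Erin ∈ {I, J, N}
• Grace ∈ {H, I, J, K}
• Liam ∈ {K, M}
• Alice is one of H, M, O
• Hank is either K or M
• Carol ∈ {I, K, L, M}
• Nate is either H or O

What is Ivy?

J

The 8 variables draw from only 8 values {H, I, J, K, L, M, N, O}, so each is used; only Carol can be L, hence Carol = L.
Among the 7 still-open variables, N fits only Erin (and all 7 values in {H, I, J, K, M, N, O} must be used), so Erin = N.
The 6 still-open variables together cover exactly {H, I, J, K, M, O} — 6 values for 6 variables — and I appears only in Grace's list, so Grace = I.
The 5 still-open variables draw from only 5 values {H, J, K, M, O}, so each is used; only Ivy can be J, hence Ivy = J.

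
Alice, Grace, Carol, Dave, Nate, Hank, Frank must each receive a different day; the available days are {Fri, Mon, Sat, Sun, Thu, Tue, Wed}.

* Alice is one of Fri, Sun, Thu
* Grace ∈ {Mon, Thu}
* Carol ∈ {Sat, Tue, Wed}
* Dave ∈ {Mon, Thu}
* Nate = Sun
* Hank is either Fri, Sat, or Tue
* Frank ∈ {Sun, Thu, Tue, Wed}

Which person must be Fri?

Nate has just one choice, so Nate = Sun. So Alice, Frank can't be Sun.
Grace and Dave between them cover only {Mon, Thu} — a naked pair. Remove those values from Alice, Frank.
So Fri goes to Alice.

Alice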